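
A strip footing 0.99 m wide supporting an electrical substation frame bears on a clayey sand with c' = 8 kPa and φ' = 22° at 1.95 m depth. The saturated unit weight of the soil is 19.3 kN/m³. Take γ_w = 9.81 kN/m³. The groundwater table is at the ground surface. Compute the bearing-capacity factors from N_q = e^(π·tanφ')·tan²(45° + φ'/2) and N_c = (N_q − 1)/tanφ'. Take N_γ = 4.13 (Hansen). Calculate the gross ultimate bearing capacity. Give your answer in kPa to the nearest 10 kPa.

tan22° = 0.404, so N_q = e^(π×0.404)·tan²(56°) = 3.558 × 2.198 = 7.82.
N_c = (7.82 − 1)/tan22° = 16.88.
γ' = 19.3 − 9.81 = 9.49 kN/m³ (submerged throughout). q = 9.49 × 1.95 = 18.506 kPa; the same γ' applies in the ½γBN_γ term.
c·N_c = 8 × 16.883 = 135.06 kPa
q·N_q = 18.506 × 7.8211 = 144.73 kPa
0.5·γ·B·N_γ = 0.5 × 9.49 × 0.99 × 4.13 = 19.401 kPa
q_ult = 135.06 + 144.73 + 19.401 = 299.2 kPa.

q_ult ≈ 300 kPa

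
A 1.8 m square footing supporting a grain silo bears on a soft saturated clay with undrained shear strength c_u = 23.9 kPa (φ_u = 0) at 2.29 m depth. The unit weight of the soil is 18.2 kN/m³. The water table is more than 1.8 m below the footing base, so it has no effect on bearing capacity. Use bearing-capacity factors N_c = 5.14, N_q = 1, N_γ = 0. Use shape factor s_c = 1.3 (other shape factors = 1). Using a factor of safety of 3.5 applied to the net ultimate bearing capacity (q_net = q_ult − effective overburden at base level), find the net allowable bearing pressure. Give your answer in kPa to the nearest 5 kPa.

q = γ·D_f = 18.2 × 2.29 = 41.678 kPa.
c·N_c·s_c = 23.9 × 5.14 × 1.3 = 159.7 kPa
q·N_q = 41.678 × 1 = 41.678 kPa
q_ult = 159.7 + 41.678 = 201.38 kPa.
Net ultimate: q_net = 201.38 − 41.678 = 159.7 kPa.
q_all(net) = 159.7 / 3.5 = 45.629 kPa.

q_all(net) ≈ 45 kPa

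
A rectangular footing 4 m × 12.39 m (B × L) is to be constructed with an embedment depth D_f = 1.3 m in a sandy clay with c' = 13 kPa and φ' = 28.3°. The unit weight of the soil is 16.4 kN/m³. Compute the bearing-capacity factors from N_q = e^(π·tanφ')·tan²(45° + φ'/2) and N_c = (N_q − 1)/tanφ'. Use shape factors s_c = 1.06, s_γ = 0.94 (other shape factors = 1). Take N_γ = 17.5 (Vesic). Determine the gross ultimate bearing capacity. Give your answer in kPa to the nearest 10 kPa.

tan28.3° = 0.5384, so N_q = e^(π×0.5384)·tan²(59.15°) = 5.428 × 2.803 = 15.21.
N_c = (15.21 − 1)/tan28.3° = 26.4.
Effective surcharge at the founding depth q = γ·D_f = 16.4 × 1.3 = 21.32 kPa.
q_ult = c·N_c·s_c + q·N_q + 0.5·γ·B·N_γ·s_γ
     = 13 × 26.399 × 1.06 + 21.32 × 15.214 + 0.5 × 16.4 × 4 × 17.5 × 0.94
     = 363.78 + 324.37 + 539.56 = 1227.7 kPa.

q_ult ≈ 1230 kPa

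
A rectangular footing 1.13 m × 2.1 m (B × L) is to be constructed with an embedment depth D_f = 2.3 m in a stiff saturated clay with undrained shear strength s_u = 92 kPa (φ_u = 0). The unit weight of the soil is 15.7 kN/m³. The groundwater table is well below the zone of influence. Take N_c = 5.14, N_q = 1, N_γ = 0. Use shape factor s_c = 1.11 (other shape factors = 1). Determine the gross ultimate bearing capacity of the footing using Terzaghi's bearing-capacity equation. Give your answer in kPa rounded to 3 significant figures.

q = γ·D_f = 15.7 × 2.3 = 36.11 kPa.
c·N_c·s_c = 92 × 5.14 × 1.11 = 524.9 kPa
q·N_q = 36.11 × 1 = 36.11 kPa
q_ult = 524.9 + 36.11 = 561.01 kPa.

q_ult ≈ 561 kPa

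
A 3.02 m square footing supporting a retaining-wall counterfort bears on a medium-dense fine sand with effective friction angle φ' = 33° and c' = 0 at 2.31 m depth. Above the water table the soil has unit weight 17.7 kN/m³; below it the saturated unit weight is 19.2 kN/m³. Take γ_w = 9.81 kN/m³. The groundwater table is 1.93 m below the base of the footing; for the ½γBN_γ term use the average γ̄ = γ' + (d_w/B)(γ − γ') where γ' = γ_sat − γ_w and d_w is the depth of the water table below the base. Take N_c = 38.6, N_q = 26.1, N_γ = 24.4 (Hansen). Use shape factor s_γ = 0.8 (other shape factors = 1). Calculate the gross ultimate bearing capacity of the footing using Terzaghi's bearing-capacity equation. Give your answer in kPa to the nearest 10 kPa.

q_ult ≈ 1500 kPa

Effective surcharge at the founding depth q = γ·D_f = 17.7 × 2.31 = 40.887 kPa.
With d_w = 1.93 m < B, γ̄ = 9.39 + (1.93/3.02) × (17.7 − 9.39) = 14.701 kN/m³.
q_ult = q·N_q + 0.5·γ·B·N_γ·s_γ
     = 40.887 × 26.1 + 0.5 × 14.701 × 3.02 × 24.4 × 0.8
     = 1067.2 + 433.31 = 1500.5 kPa.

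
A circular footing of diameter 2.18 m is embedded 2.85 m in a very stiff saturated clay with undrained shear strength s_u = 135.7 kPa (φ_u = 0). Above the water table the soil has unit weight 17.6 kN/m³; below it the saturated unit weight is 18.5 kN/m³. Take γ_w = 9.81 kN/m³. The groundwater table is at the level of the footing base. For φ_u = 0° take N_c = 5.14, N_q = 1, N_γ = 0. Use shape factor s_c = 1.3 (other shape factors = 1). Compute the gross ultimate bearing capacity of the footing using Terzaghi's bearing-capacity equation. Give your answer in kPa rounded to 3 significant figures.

Overburden at base level: q = 17.6 × 2.85 = 50.16 kPa.
Cohesion term c·N_c·s_c = 135.7 × 5.14 × 1.3 = 906.75 kPa; surcharge term q·N_q = 50.16 × 1 = 50.16 kPa.
q_ult = 906.75 + 50.16 = 956.91 kPa.

q_ult ≈ 957 kPa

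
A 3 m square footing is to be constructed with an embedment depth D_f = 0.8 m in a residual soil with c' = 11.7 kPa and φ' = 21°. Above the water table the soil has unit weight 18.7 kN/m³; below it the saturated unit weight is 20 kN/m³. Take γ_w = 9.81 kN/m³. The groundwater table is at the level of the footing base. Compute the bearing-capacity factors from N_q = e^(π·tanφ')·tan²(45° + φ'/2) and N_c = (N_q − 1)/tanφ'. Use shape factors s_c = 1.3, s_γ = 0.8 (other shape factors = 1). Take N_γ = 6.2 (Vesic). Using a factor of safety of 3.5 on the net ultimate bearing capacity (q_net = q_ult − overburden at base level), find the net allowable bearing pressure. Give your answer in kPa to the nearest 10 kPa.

q_all(net) ≈ 120 kPa

N_q = e^(π·tan21°)·tan²(55.5°) = 7.07; N_c = (N_q − 1)/tanφ' = 15.81.
Effective surcharge at the founding depth q = γ·D_f = 18.7 × 0.8 = 14.96 kPa.
The water table coincides with the base, so in the self-weight term γ → γ' = 10.19 kN/m³.
q_ult = c·N_c·s_c + q·N_q + 0.5·γ·B·N_γ·s_γ
     = 11.7 × 15.815 × 1.3 + 14.96 × 7.0708 + 0.5 × 10.19 × 3 × 6.2 × 0.8
     = 240.54 + 105.78 + 75.814 = 422.14 kPa.
q_net = 422.14 − 14.96 = 407.18 kPa.
q_all(net) = 407.18 / 3.5 = 116.34 kPa.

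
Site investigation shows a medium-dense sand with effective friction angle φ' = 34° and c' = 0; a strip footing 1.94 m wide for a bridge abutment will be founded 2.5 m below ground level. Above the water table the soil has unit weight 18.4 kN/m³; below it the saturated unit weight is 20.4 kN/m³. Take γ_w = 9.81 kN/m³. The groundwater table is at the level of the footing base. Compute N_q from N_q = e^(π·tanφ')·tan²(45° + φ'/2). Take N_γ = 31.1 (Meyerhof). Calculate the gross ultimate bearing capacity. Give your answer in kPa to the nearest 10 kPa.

tan34° = 0.6745, so N_q = e^(π×0.6745)·tan²(62°) = 8.323 × 3.537 = 29.44.
q = γ·D_f = 18.4 × 2.5 = 46 kPa.
For the ½γBN_γ term take γ' = 20.4 − 9.81 = 10.59 kN/m³ (soil below base is submerged).
q·N_q = 46 × 29.44 = 1354.2 kPa
0.5·γ·B·N_γ = 0.5 × 10.59 × 1.94 × 31.1 = 319.47 kPa
q_ult = 1354.2 + 319.47 = 1673.7 kPa.

q_ult ≈ 1670 kPa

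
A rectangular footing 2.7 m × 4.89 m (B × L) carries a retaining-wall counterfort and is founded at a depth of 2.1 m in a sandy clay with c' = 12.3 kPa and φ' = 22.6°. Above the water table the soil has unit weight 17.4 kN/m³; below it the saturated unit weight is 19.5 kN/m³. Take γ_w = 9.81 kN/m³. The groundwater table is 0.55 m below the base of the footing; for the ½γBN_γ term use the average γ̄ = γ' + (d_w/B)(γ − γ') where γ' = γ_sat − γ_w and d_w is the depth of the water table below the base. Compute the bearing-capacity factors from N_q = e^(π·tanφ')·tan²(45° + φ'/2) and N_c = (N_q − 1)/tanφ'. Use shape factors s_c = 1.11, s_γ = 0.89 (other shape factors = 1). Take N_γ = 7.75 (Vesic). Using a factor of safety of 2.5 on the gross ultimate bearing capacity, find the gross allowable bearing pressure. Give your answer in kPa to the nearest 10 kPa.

N_q = e^(π·tan22.6°)·tan²(56.3°) = 8.31; N_c = (N_q − 1)/tanφ' = 17.57.
Effective surcharge at the founding depth q = γ·D_f = 17.4 × 2.1 = 36.54 kPa.
With d_w = 0.55 m < B, γ̄ = 9.69 + (0.55/2.7) × (17.4 − 9.69) = 11.261 kN/m³.
q_ult = c·N_c·s_c + q·N_q + 0.5·γ·B·N_γ·s_γ
     = 12.3 × 17.57 × 1.11 + 36.54 × 8.3136 + 0.5 × 11.261 × 2.7 × 7.75 × 0.89
     = 239.88 + 303.78 + 104.85 = 648.52 kPa.
q_all = 648.52 / 2.5 = 259.41 kPa.

q_all ≈ 260 kPa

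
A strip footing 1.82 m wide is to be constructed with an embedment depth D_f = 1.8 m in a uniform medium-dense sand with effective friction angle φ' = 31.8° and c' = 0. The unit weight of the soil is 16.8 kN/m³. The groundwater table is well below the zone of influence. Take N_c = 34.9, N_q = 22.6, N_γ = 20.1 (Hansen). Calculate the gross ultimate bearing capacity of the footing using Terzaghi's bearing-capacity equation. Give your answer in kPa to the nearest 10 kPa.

Effective surcharge at the founding depth q = γ·D_f = 16.8 × 1.8 = 30.24 kPa.
q_ult = q·N_q + 0.5·γ·B·N_γ
     = 30.24 × 22.6 + 0.5 × 16.8 × 1.82 × 20.1
     = 683.42 + 307.29 = 990.71 kPa.

q_ult ≈ 990 kPa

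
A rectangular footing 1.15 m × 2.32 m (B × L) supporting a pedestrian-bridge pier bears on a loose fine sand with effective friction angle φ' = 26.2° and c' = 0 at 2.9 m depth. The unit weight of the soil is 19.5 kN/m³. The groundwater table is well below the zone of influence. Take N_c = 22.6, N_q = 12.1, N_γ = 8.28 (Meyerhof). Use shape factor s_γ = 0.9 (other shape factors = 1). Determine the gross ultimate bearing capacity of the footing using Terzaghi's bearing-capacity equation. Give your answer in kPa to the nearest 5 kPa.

q_ult ≈ 770 kPa

q = γ·D_f = 19.5 × 2.9 = 56.55 kPa.
q·N_q = 56.55 × 12.1 = 684.25 kPa
0.5·γ·B·N_γ·s_γ = 0.5 × 19.5 × 1.15 × 8.28 × 0.9 = 83.556 kPa
q_ult = 684.25 + 83.556 = 767.81 kPa.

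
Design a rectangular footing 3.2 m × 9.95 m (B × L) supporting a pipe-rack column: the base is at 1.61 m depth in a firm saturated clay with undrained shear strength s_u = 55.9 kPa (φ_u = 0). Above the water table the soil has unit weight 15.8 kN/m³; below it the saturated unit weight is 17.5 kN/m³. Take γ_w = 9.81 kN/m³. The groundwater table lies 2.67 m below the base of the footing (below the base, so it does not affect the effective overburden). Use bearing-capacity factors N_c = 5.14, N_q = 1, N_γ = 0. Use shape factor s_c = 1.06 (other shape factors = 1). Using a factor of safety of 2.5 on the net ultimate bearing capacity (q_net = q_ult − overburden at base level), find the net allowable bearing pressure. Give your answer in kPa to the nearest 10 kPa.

q_all(net) ≈ 120 kPa

Effective surcharge at the founding depth q = γ·D_f = 15.8 × 1.61 = 25.438 kPa.
q_ult = c·N_c·s_c + q·N_q
     = 55.9 × 5.14 × 1.06 + 25.438 × 1
     = 304.57 + 25.438 = 330 kPa.
q_net = 330 − 25.438 = 304.57 kPa.
q_all(net) = 304.57 / 2.5 = 121.83 kPa.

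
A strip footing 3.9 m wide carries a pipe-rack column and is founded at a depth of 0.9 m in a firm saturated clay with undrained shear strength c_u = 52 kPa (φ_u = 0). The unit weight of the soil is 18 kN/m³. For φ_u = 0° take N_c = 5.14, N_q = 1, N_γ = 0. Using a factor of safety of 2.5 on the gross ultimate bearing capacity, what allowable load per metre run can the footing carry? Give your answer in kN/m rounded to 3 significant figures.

q = γ·D_f = 18 × 0.9 = 16.2 kPa.
c·N_c = 52 × 5.14 = 267.28 kPa
q·N_q = 16.2 × 1 = 16.2 kPa
q_ult = 267.28 + 16.2 = 283.48 kPa.
Gross allowable pressure q_all = 283.48 / 2.5 = 113.39 kPa.
Allowable wall load = q_all × B = 113.39 × 3.9 = 442.23 kN per metre run.

≈ 442 kN/m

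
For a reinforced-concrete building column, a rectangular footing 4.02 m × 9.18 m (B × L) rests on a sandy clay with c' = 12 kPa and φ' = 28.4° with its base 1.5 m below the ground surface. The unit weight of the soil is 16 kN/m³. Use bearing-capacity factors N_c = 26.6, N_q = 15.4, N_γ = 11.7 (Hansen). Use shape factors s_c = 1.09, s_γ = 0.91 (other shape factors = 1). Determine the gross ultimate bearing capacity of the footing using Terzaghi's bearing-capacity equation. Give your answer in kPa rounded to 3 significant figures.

q_ult ≈ 1060 kPa

Overburden at base level: q = 16 × 1.5 = 24 kPa.
Cohesion term c·N_c·s_c = 12 × 26.6 × 1.09 = 347.93 kPa; surcharge term q·N_q = 24 × 15.4 = 369.6 kPa; self-weight term 0.5·γ·B·N_γ·s_γ = 0.5 × 16 × 4.02 × 11.7 × 0.91 = 342.41 kPa.
q_ult = 347.93 + 369.6 + 342.41 = 1059.9 kPa.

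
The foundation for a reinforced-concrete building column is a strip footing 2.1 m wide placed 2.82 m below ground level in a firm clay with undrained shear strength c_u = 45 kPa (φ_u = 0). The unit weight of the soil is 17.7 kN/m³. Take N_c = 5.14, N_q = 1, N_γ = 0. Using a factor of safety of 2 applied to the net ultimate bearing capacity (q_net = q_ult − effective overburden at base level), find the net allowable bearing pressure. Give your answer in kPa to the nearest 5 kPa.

q_all(net) ≈ 115 kPa

Overburden at base level: q = 17.7 × 2.82 = 49.914 kPa.
Cohesion term c·N_c = 45 × 5.14 = 231.3 kPa; surcharge term q·N_q = 49.914 × 1 = 49.914 kPa.
q_ult = 231.3 + 49.914 = 281.21 kPa.
Net ultimate: q_net = 281.21 − 49.914 = 231.3 kPa.
q_all(net) = 231.3 / 2 = 115.65 kPa.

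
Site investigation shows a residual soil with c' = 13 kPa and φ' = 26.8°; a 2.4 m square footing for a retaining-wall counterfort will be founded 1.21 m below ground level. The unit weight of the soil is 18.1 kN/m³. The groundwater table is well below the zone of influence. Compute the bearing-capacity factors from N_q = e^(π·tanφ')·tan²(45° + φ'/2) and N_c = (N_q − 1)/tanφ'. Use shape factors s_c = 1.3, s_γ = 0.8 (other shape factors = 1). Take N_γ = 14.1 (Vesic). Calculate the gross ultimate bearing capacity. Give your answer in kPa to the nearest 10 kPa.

tan26.8° = 0.5051, so N_q = e^(π×0.5051)·tan²(58.4°) = 4.889 × 2.642 = 12.92.
N_c = (12.92 − 1)/tan26.8° = 23.59.
Overburden at base level: q = 18.1 × 1.21 = 21.901 kPa.
Cohesion term c·N_c·s_c = 13 × 23.591 × 1.3 = 398.69 kPa; surcharge term q·N_q = 21.901 × 12.917 = 282.89 kPa; self-weight term 0.5·γ·B·N_γ·s_γ = 0.5 × 18.1 × 2.4 × 14.1 × 0.8 = 245 kPa.
q_ult = 398.69 + 282.89 + 245 = 926.59 kPa.

q_ult ≈ 930 kPa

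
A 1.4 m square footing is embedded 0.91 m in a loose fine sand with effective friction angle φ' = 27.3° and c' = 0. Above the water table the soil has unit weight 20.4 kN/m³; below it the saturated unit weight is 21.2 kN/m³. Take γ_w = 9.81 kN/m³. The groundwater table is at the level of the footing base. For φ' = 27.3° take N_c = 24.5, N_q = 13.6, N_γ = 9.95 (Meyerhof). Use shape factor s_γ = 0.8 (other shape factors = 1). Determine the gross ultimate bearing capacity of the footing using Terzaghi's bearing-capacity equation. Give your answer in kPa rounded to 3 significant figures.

q_ult ≈ 316 kPa

Effective surcharge at the founding depth q = γ·D_f = 20.4 × 0.91 = 18.564 kPa.
The water table coincides with the base, so in the self-weight term γ → γ' = 11.39 kN/m³.
q_ult = q·N_q + 0.5·γ·B·N_γ·s_γ
     = 18.564 × 13.6 + 0.5 × 11.39 × 1.4 × 9.95 × 0.8
     = 252.47 + 63.465 = 315.94 kPa.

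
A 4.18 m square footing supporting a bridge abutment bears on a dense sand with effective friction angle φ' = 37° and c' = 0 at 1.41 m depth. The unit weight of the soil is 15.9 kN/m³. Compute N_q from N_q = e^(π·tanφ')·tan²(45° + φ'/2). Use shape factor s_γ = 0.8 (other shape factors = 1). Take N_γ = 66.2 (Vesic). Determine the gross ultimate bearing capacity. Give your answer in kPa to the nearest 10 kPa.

tan37° = 0.7536, so N_q = e^(π×0.7536)·tan²(63.5°) = 10.669 × 4.023 = 42.92.
Effective surcharge at the founding depth q = γ·D_f = 15.9 × 1.41 = 22.419 kPa.
q_ult = q·N_q + 0.5·γ·B·N_γ·s_γ
     = 22.419 × 42.92 + 0.5 × 15.9 × 4.18 × 66.2 × 0.8
     = 962.22 + 1759.9 = 2722.1 kPa.

q_ult ≈ 2720 kPa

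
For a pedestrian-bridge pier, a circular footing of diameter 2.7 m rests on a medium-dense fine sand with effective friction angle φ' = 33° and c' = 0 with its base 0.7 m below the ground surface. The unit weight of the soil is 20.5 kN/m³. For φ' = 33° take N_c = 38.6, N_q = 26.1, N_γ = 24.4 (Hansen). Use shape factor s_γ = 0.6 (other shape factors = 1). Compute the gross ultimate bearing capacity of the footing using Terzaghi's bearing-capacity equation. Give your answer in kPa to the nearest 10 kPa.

Overburden at base level: q = 20.5 × 0.7 = 14.35 kPa.
Surcharge term q·N_q = 14.35 × 26.1 = 374.54 kPa; self-weight term 0.5·γ·B·N_γ·s_γ = 0.5 × 20.5 × 2.7 × 24.4 × 0.6 = 405.16 kPa.
q_ult = 374.54 + 405.16 = 779.7 kPa.

q_ult ≈ 780 kPa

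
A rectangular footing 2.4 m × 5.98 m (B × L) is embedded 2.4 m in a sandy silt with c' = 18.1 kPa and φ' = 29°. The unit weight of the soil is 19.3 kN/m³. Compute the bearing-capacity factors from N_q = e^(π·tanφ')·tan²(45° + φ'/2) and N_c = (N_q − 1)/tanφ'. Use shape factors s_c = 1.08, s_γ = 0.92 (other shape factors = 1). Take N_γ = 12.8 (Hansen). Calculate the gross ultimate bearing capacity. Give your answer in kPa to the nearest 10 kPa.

tan29° = 0.5543, so N_q = e^(π×0.5543)·tan²(59.5°) = 5.705 × 2.882 = 16.44.
N_c = (16.44 − 1)/tan29° = 27.86.
q = γ·D_f = 19.3 × 2.4 = 46.32 kPa.
c·N_c·s_c = 18.1 × 27.86 × 1.08 = 544.62 kPa
q·N_q = 46.32 × 16.443 = 761.65 kPa
0.5·γ·B·N_γ·s_γ = 0.5 × 19.3 × 2.4 × 12.8 × 0.92 = 272.73 kPa
q_ult = 544.62 + 761.65 + 272.73 = 1579 kPa.

q_ult ≈ 1580 kPa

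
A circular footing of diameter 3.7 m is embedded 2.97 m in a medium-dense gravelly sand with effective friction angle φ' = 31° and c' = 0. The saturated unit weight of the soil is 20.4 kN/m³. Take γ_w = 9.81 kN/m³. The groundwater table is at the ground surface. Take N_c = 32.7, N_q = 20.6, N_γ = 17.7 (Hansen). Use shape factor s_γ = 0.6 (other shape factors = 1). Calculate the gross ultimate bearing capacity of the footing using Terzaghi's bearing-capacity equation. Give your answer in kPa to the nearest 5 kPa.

q_ult ≈ 855 kPa

γ' = 20.4 − 9.81 = 10.59 kN/m³ (submerged throughout). q = 10.59 × 2.97 = 31.452 kPa; the same γ' applies in the ½γBN_γ term.
q·N_q = 31.452 × 20.6 = 647.92 kPa
0.5·γ·B·N_γ·s_γ = 0.5 × 10.59 × 3.7 × 17.7 × 0.6 = 208.06 kPa
q_ult = 647.92 + 208.06 = 855.98 kPa.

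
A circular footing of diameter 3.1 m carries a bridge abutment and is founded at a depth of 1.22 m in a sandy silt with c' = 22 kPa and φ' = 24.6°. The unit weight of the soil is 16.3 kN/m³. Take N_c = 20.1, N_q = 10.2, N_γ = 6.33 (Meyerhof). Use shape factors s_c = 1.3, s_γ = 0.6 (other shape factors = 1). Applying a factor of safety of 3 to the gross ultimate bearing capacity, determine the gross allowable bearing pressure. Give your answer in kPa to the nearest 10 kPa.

Effective surcharge at the founding depth q = γ·D_f = 16.3 × 1.22 = 19.886 kPa.
q_ult = c·N_c·s_c + q·N_q + 0.5·γ·B·N_γ·s_γ
     = 22 × 20.1 × 1.3 + 19.886 × 10.2 + 0.5 × 16.3 × 3.1 × 6.33 × 0.6
     = 574.86 + 202.84 + 95.956 = 873.65 kPa.
q_all = q_ult / FS = 873.65 / 3 = 291.22 kPa.

q_all ≈ 290 kPa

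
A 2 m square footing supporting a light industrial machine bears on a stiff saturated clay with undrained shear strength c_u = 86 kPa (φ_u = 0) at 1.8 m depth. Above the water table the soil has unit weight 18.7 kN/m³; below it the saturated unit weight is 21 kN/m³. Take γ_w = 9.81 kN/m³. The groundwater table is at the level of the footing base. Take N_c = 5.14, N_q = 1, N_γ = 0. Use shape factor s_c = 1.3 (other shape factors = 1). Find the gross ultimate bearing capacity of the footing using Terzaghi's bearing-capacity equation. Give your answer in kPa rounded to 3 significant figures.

q_ult ≈ 608 kPa

q = γ·D_f = 18.7 × 1.8 = 33.66 kPa.
c·N_c·s_c = 86 × 5.14 × 1.3 = 574.65 kPa
q·N_q = 33.66 × 1 = 33.66 kPa
q_ult = 574.65 + 33.66 = 608.31 kPa.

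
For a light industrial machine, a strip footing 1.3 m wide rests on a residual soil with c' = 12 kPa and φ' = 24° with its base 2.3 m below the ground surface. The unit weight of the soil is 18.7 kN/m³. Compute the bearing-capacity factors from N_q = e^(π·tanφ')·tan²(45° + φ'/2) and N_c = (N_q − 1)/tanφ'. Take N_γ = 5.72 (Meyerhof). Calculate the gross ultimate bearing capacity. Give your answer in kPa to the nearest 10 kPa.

tan24° = 0.4452, so N_q = e^(π×0.4452)·tan²(57°) = 4.05 × 2.371 = 9.6.
N_c = (9.6 − 1)/tan24° = 19.32.
q = γ·D_f = 18.7 × 2.3 = 43.01 kPa.
c·N_c = 12 × 19.324 = 231.88 kPa
q·N_q = 43.01 × 9.6034 = 413.04 kPa
0.5·γ·B·N_γ = 0.5 × 18.7 × 1.3 × 5.72 = 69.527 kPa
q_ult = 231.88 + 413.04 + 69.527 = 714.45 kPa.

q_ult ≈ 710 kPa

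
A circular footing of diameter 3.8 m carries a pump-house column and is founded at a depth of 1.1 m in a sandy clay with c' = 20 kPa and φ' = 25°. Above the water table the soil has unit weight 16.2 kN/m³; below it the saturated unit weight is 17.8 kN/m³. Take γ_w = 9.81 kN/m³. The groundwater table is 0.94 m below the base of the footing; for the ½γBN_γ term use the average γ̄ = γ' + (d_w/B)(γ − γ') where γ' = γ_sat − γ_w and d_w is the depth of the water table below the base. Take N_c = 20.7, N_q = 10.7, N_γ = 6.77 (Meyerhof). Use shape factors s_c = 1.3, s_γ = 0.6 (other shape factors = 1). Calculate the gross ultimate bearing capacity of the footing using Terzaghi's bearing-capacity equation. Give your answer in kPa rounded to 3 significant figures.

Overburden at base level: q = 16.2 × 1.1 = 17.82 kPa.
The water table is 0.94 m below the base (< B = 3.8 m), so the ½γBN_γ term uses γ̄ = γ' + (d_w/B)(γ − γ') = 7.99 + (0.94/3.8)(16.2 − 7.99) = 10.021 kN/m³.
Cohesion term c·N_c·s_c = 20 × 20.7 × 1.3 = 538.2 kPa; surcharge term q·N_q = 17.82 × 10.7 = 190.67 kPa; self-weight term 0.5·γ·B·N_γ·s_γ = 0.5 × 10.021 × 3.8 × 6.77 × 0.6 = 77.339 kPa.
q_ult = 538.2 + 190.67 + 77.339 = 806.21 kPa.

q_ult ≈ 806 kPa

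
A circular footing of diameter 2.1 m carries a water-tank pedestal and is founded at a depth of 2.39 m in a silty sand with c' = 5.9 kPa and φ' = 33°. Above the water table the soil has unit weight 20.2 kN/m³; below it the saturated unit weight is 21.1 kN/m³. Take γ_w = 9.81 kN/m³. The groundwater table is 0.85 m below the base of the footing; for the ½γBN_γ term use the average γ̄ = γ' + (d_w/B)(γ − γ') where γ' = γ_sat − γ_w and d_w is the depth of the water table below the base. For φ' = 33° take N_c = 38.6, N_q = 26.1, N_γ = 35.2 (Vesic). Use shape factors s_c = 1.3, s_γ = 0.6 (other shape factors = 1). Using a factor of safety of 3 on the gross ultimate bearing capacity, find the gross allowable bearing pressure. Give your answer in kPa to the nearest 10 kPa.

q_all ≈ 630 kPa

Overburden at base level: q = 20.2 × 2.39 = 48.278 kPa.
The water table is 0.85 m below the base (< B = 2.1 m), so the ½γBN_γ term uses γ̄ = γ' + (d_w/B)(γ − γ') = 11.29 + (0.85/2.1)(20.2 − 11.29) = 14.896 kN/m³.
Cohesion term c·N_c·s_c = 5.9 × 38.6 × 1.3 = 296.06 kPa; surcharge term q·N_q = 48.278 × 26.1 = 1260.1 kPa; self-weight term 0.5·γ·B·N_γ·s_γ = 0.5 × 14.896 × 2.1 × 35.2 × 0.6 = 330.34 kPa.
q_ult = 296.06 + 1260.1 + 330.34 = 1886.5 kPa.
q_all = 1886.5 / 3 = 628.82 kPa.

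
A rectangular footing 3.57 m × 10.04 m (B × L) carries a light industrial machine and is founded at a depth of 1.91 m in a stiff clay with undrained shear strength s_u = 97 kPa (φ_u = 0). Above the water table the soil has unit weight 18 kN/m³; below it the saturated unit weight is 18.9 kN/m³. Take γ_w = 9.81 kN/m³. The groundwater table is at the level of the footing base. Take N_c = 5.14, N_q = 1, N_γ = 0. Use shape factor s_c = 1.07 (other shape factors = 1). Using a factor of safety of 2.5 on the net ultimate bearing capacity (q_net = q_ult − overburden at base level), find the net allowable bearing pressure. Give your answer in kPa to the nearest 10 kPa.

q_all(net) ≈ 210 kPa

Effective surcharge at the founding depth q = γ·D_f = 18 × 1.91 = 34.38 kPa.
q_ult = c·N_c·s_c + q·N_q
     = 97 × 5.14 × 1.07 + 34.38 × 1
     = 533.48 + 34.38 = 567.86 kPa.
q_net = 567.86 − 34.38 = 533.48 kPa.
q_all(net) = 533.48 / 2.5 = 213.39 kPa.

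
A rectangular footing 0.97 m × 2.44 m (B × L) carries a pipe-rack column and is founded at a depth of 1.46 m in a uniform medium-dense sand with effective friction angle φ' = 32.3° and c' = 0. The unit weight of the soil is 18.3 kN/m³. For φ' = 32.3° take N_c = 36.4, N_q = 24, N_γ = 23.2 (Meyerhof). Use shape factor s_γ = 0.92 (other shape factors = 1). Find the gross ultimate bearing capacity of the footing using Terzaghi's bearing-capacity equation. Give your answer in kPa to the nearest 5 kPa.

Effective surcharge at the founding depth q = γ·D_f = 18.3 × 1.46 = 26.718 kPa.
q_ult = q·N_q + 0.5·γ·B·N_γ·s_γ
     = 26.718 × 24 + 0.5 × 18.3 × 0.97 × 23.2 × 0.92
     = 641.23 + 189.44 = 830.67 kPa.

q_ult ≈ 830 kPa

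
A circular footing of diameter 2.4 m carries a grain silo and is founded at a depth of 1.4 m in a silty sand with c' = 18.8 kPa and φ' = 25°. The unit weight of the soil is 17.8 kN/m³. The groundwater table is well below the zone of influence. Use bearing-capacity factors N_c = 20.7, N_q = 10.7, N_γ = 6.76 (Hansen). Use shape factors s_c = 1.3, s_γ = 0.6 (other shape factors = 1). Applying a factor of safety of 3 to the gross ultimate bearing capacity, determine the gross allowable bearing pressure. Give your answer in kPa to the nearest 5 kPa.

q_all ≈ 285 kPa

Effective surcharge at the founding depth q = γ·D_f = 17.8 × 1.4 = 24.92 kPa.
q_ult = c·N_c·s_c + q·N_q + 0.5·γ·B·N_γ·s_γ
     = 18.8 × 20.7 × 1.3 + 24.92 × 10.7 + 0.5 × 17.8 × 2.4 × 6.76 × 0.6
     = 505.91 + 266.64 + 86.636 = 859.19 kPa.
q_all = q_ult / FS = 859.19 / 3 = 286.4 kPa.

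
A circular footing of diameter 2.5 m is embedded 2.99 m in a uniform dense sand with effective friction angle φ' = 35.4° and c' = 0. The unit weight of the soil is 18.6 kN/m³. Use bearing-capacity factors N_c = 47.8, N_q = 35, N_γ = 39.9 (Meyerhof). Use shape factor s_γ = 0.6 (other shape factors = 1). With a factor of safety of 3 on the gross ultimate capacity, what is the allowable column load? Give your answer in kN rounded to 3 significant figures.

P_all ≈ 4100 kN

Effective surcharge at the founding depth q = γ·D_f = 18.6 × 2.99 = 55.614 kPa.
q_ult = q·N_q + 0.5·γ·B·N_γ·s_γ
     = 55.614 × 35 + 0.5 × 18.6 × 2.5 × 39.9 × 0.6
     = 1946.5 + 556.6 = 2503.1 kPa.
Gross allowable pressure q_all = 2503.1 / 3 = 834.37 kPa.
Footing area = 4.9087 m², so allowable column load = 834.37 × 4.9087 = 4095.6 kN.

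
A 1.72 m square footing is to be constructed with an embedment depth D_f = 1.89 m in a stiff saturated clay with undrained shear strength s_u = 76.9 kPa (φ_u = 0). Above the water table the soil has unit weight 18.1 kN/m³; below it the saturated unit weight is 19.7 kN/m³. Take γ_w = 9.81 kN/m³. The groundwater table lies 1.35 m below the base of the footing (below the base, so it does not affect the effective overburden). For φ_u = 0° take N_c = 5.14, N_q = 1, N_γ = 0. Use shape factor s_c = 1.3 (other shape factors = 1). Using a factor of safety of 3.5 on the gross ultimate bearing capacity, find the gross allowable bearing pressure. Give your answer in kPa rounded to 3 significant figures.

Effective surcharge at the founding depth q = γ·D_f = 18.1 × 1.89 = 34.209 kPa.
q_ult = c·N_c·s_c + q·N_q
     = 76.9 × 5.14 × 1.3 + 34.209 × 1
     = 513.85 + 34.209 = 548.05 kPa.
q_all = 548.05 / 3.5 = 156.59 kPa.

q_all ≈ 157 kPa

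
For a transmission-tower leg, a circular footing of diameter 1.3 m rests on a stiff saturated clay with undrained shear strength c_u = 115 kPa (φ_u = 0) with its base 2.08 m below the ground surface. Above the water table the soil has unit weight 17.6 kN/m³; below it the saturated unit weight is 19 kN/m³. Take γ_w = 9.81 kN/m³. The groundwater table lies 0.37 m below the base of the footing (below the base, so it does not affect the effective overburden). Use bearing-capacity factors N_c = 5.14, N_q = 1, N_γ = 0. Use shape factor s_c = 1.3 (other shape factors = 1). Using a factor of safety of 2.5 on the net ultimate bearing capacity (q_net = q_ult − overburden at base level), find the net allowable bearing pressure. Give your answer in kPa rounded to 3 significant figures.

q_all(net) ≈ 307 kPa

q = γ·D_f = 17.6 × 2.08 = 36.608 kPa.
c·N_c·s_c = 115 × 5.14 × 1.3 = 768.43 kPa
q·N_q = 36.608 × 1 = 36.608 kPa
q_ult = 768.43 + 36.608 = 805.04 kPa.
q_net = 805.04 − 36.608 = 768.43 kPa.
q_all(net) = 768.43 / 2.5 = 307.37 kPa.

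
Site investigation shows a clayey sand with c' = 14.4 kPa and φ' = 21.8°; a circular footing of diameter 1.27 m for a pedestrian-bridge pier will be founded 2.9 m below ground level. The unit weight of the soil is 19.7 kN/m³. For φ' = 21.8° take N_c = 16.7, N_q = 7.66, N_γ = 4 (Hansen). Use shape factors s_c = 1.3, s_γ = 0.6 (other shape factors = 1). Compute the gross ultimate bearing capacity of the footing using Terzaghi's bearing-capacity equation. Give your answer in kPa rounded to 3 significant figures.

Effective surcharge at the founding depth q = γ·D_f = 19.7 × 2.9 = 57.13 kPa.
q_ult = c·N_c·s_c + q·N_q + 0.5·γ·B·N_γ·s_γ
     = 14.4 × 16.7 × 1.3 + 57.13 × 7.66 + 0.5 × 19.7 × 1.27 × 4 × 0.6
     = 312.62 + 437.62 + 30.023 = 780.26 kPa.

q_ult ≈ 780 kPa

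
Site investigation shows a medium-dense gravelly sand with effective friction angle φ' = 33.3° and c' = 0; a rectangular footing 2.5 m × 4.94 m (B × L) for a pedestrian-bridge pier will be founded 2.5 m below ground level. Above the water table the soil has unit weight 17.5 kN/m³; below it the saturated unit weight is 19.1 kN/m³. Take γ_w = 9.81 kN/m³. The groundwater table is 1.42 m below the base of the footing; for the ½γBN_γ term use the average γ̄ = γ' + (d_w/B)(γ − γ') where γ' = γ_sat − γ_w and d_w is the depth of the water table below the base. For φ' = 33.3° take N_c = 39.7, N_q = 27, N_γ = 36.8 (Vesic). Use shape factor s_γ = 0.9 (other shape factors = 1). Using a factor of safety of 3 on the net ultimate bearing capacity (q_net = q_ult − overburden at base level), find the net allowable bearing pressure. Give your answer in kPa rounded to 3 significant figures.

q_all(net) ≈ 572 kPa

q = γ·D_f = 17.5 × 2.5 = 43.75 kPa.
γ' = 9.29 kN/m³; averaging over the depth B below the base, γ̄ = γ' + (d_w/B)(γ − γ') = 13.953 kN/m³.
q·N_q = 43.75 × 27 = 1181.2 kPa
0.5·γ·B·N_γ·s_γ = 0.5 × 13.953 × 2.5 × 36.8 × 0.9 = 577.67 kPa
q_ult = 1181.2 + 577.67 = 1758.9 kPa.
q_net = 1758.9 − 43.75 = 1715.2 kPa.
q_all(net) = 1715.2 / 3 = 571.72 kPa.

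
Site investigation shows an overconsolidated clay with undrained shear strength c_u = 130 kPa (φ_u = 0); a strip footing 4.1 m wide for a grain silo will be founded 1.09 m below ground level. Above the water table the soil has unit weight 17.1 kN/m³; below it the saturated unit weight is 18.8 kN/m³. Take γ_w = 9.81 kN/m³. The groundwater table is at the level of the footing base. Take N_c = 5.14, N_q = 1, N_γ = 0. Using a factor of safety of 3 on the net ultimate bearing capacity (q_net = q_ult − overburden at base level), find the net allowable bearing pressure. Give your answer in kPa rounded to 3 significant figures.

q_all(net) ≈ 223 kPa

Effective surcharge at the founding depth q = γ·D_f = 17.1 × 1.09 = 18.639 kPa.
q_ult = c·N_c + q·N_q
     = 130 × 5.14 + 18.639 × 1
     = 668.2 + 18.639 = 686.84 kPa.
q_net = 686.84 − 18.639 = 668.2 kPa.
q_all(net) = 668.2 / 3 = 222.73 kPa.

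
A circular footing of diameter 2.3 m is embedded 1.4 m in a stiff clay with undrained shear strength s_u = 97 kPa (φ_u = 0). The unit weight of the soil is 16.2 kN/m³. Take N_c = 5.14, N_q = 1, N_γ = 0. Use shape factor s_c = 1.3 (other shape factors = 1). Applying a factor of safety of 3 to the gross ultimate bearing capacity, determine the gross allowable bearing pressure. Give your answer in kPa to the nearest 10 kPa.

q_all ≈ 220 kPa

Effective surcharge at the founding depth q = γ·D_f = 16.2 × 1.4 = 22.68 kPa.
q_ult = c·N_c·s_c + q·N_q
     = 97 × 5.14 × 1.3 + 22.68 × 1
     = 648.15 + 22.68 = 670.83 kPa.
q_all = q_ult / FS = 670.83 / 3 = 223.61 kPa.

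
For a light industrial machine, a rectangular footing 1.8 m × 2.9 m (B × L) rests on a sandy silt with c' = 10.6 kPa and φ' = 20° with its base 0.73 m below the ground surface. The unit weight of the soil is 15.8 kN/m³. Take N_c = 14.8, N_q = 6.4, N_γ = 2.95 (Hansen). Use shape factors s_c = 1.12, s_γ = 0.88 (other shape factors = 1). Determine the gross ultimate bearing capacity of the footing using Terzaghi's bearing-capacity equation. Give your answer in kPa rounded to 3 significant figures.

q_ult ≈ 286 kPa

Effective surcharge at the founding depth q = γ·D_f = 15.8 × 0.73 = 11.534 kPa.
q_ult = c·N_c·s_c + q·N_q + 0.5·γ·B·N_γ·s_γ
     = 10.6 × 14.8 × 1.12 + 11.534 × 6.4 + 0.5 × 15.8 × 1.8 × 2.95 × 0.88
     = 175.71 + 73.818 + 36.915 = 286.44 kPa.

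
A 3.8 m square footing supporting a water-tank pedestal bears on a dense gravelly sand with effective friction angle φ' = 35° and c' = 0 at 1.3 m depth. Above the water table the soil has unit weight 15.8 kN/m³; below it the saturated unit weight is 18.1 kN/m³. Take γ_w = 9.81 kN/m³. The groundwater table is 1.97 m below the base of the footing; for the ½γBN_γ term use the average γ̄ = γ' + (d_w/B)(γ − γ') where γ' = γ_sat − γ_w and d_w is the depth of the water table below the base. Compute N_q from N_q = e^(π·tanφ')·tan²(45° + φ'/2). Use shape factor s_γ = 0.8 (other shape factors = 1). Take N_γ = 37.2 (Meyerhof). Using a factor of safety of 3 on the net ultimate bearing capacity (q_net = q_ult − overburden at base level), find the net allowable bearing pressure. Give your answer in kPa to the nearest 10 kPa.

q_all(net) ≈ 450 kPa

N_q = e^(π·tan35°)·tan²(62.5°) = 33.3.
Effective surcharge at the founding depth q = γ·D_f = 15.8 × 1.3 = 20.54 kPa.
With d_w = 1.97 m < B, γ̄ = 8.29 + (1.97/3.8) × (15.8 − 8.29) = 12.183 kN/m³.
q_ult = q·N_q + 0.5·γ·B·N_γ·s_γ
     = 20.54 × 33.296 + 0.5 × 12.183 × 3.8 × 37.2 × 0.8
     = 683.9 + 688.89 = 1372.8 kPa.
q_net = 1372.8 − 20.54 = 1352.3 kPa.
q_all(net) = 1352.3 / 3 = 450.75 kPa.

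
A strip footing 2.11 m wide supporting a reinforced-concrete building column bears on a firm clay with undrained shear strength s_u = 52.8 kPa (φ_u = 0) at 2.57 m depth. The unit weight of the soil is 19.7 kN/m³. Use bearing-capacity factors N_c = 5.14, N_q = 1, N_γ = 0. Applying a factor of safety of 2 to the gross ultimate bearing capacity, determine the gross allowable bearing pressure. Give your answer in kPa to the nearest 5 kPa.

q = γ·D_f = 19.7 × 2.57 = 50.629 kPa.
c·N_c = 52.8 × 5.14 = 271.39 kPa
q·N_q = 50.629 × 1 = 50.629 kPa
q_ult = 271.39 + 50.629 = 322.02 kPa.
q_all = q_ult / FS = 322.02 / 2 = 161.01 kPa.

q_all ≈ 160 kPa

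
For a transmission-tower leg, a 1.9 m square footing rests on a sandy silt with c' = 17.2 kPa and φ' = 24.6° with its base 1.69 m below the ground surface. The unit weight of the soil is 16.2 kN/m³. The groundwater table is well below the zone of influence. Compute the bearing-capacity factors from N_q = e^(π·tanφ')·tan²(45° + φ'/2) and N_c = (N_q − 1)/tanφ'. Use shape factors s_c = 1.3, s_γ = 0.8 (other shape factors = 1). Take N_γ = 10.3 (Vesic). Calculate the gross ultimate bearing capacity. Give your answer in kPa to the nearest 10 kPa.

tan24.6° = 0.4578, so N_q = e^(π×0.4578)·tan²(57.3°) = 4.214 × 2.426 = 10.22.
N_c = (10.22 − 1)/tan24.6° = 20.15.
Overburden at base level: q = 16.2 × 1.69 = 27.378 kPa.
Cohesion term c·N_c·s_c = 17.2 × 20.146 × 1.3 = 450.47 kPa; surcharge term q·N_q = 27.378 × 10.224 = 279.9 kPa; self-weight term 0.5·γ·B·N_γ·s_γ = 0.5 × 16.2 × 1.9 × 10.3 × 0.8 = 126.81 kPa.
q_ult = 450.47 + 279.9 + 126.81 = 857.19 kPa.

q_ult ≈ 860 kPa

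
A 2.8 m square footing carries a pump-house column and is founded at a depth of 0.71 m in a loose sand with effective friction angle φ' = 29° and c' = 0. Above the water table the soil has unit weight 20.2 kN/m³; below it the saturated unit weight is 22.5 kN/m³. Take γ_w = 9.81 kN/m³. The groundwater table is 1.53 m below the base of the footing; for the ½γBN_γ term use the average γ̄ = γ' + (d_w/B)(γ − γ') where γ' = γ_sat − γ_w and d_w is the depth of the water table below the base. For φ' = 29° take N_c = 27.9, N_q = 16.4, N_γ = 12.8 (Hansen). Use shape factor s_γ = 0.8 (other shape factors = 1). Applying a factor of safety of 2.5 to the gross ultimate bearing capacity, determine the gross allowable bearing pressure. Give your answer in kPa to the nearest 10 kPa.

Effective surcharge at the founding depth q = γ·D_f = 20.2 × 0.71 = 14.342 kPa.
With d_w = 1.53 m < B, γ̄ = 12.69 + (1.53/2.8) × (20.2 − 12.69) = 16.794 kN/m³.
q_ult = q·N_q + 0.5·γ·B·N_γ·s_γ
     = 14.342 × 16.4 + 0.5 × 16.794 × 2.8 × 12.8 × 0.8
     = 235.21 + 240.75 = 475.96 kPa.
q_all = q_ult / FS = 475.96 / 2.5 = 190.39 kPa.

q_all ≈ 190 kPa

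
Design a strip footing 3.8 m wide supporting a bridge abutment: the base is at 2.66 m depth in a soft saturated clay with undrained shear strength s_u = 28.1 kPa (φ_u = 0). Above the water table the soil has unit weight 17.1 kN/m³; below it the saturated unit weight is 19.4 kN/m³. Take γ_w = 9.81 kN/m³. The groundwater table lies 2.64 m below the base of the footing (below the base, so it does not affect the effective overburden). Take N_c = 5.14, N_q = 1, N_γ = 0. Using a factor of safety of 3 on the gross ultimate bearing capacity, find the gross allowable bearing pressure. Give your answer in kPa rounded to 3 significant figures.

Effective surcharge at the founding depth q = γ·D_f = 17.1 × 2.66 = 45.486 kPa.
q_ult = c·N_c + q·N_q
     = 28.1 × 5.14 + 45.486 × 1
     = 144.43 + 45.486 = 189.92 kPa.
q_all = 189.92 / 3 = 63.307 kPa.

q_all ≈ 63.3 kPa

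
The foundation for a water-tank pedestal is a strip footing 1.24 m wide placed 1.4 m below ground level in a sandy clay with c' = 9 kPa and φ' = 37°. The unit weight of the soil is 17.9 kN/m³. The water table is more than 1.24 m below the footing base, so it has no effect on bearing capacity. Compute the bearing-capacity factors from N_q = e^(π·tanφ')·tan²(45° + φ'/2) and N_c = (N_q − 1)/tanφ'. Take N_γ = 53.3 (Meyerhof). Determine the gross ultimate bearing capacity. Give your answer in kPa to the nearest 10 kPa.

q_ult ≈ 2170 kPa

tan37° = 0.7536, so N_q = e^(π×0.7536)·tan²(63.5°) = 10.669 × 4.023 = 42.92.
N_c = (42.92 − 1)/tan37° = 55.63.
Effective surcharge at the founding depth q = γ·D_f = 17.9 × 1.4 = 25.06 kPa.
q_ult = c·N_c + q·N_q + 0.5·γ·B·N_γ
     = 9 × 55.63 + 25.06 × 42.92 + 0.5 × 17.9 × 1.24 × 53.3
     = 500.67 + 1075.6 + 591.52 = 2167.8 kPa.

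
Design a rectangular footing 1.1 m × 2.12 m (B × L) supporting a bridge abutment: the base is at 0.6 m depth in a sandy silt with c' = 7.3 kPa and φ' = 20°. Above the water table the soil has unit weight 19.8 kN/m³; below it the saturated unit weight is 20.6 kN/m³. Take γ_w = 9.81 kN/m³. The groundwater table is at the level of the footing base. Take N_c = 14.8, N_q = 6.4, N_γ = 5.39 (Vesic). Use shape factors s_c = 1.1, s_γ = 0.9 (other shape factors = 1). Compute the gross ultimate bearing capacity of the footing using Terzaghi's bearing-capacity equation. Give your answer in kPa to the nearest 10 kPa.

q_ult ≈ 220 kPa

q = γ·D_f = 19.8 × 0.6 = 11.88 kPa.
For the ½γBN_γ term take γ' = 20.6 − 9.81 = 10.79 kN/m³ (soil below base is submerged).
c·N_c·s_c = 7.3 × 14.8 × 1.1 = 118.84 kPa
q·N_q = 11.88 × 6.4 = 76.032 kPa
0.5·γ·B·N_γ·s_γ = 0.5 × 10.79 × 1.1 × 5.39 × 0.9 = 28.788 kPa
q_ult = 118.84 + 76.032 + 28.788 = 223.66 kPa.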